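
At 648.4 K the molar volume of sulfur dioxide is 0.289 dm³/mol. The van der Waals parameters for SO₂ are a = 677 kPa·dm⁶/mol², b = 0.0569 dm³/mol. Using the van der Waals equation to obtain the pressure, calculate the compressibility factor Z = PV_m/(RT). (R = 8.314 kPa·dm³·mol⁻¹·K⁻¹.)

Z ≈ 0.8106

P = RT/(V_m − b) − a/V_m² = (8.314)(648.4)/(0.289 − 0.0569) − 677/(0.289)²
  = 5390.8/0.23210 − 8105.7 = 23226 − 8105.7 = 15120 kPa
Z = PV_m/(RT) = (15120)(0.289)/((8.314)(648.4)) = 4369.7/5390.8 = 0.8106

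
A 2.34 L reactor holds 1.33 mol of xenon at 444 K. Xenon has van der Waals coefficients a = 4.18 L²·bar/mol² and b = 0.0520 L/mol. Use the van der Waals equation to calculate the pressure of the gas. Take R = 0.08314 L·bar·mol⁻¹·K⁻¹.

P ≈ 20.27 bar

P = nRT/(V − nb) − a n²/V²
nRT/(V − nb) = (1.33)(0.08314)(444)/(2.34 − 1.33×0.0520) = 49.096/2.2708 = 21.621 bar
a n²/V² = (4.18)(1.33)²/(2.34)² = 1.3504 bar
P = 21.621 − 1.3504 = 20.27 bar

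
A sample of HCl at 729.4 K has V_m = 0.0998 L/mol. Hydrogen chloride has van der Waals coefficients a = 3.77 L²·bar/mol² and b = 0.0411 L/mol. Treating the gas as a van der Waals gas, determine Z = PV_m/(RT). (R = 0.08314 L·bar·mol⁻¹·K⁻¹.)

P = RT/(V_m − b) − a/V_m² = (0.08314)(729.4)/(0.0998 − 0.0411) − 3.77/(0.0998)²
  = 60.642/0.058700 − 378.51 = 1033.1 − 378.51 = 654.6 bar
Z = PV_m/(RT) = (654.6)(0.0998)/((0.08314)(729.4)) = 65.329/60.642 = 1.077

Z ≈ 1.077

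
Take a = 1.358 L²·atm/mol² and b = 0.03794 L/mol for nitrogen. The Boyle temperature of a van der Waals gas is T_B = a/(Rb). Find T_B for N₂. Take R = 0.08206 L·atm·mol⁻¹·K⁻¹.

T_B ≈ 436.2 K

For a van der Waals gas the second virial coefficient B₂ = b − a/(RT) vanishes at T_B = a/(Rb).
T_B = 1.358/(0.08206×0.03794) = 1.358/0.0031134 = 436.2 K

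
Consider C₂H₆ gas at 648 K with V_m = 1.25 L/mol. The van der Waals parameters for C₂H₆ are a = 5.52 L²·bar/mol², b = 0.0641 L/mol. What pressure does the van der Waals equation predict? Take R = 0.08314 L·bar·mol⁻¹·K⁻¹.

P ≈ 41.90 bar

P = RT/(V_m − b) − a/V_m²
RT/(V_m − b) = (0.08314)(648)/(1.25 − 0.0641) = 53.875/1.1859 = 45.430 bar
a/V_m² = 5.52/(1.25)² = 3.5328 bar
P = 45.430 − 3.5328 = 41.90 bar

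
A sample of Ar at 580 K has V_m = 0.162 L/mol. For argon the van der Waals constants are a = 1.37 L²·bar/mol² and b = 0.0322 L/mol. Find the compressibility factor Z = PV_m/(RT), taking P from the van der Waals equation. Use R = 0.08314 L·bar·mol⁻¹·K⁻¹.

P = RT/(V_m − b) − a/V_m² = (0.08314)(580)/(0.162 − 0.0322) − 1.37/(0.162)²
  = 48.221/0.12980 − 52.202 = 371.50 − 52.202 = 319.30 bar
Z = PV_m/(RT) = (319.30)(0.162)/((0.08314)(580)) = 51.727/48.221 = 1.073

Z ≈ 1.073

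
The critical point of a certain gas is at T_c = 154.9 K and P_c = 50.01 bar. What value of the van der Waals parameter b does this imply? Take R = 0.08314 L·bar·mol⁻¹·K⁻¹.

b ≈ 0.03219 L/mol

From T_c = 8a/(27Rb) and P_c = a/(27b²): b = R T_c/(8 P_c).
b = (0.08314)(154.9)/(8×50.01) = 12.878/400.08 = 0.03219 L/mol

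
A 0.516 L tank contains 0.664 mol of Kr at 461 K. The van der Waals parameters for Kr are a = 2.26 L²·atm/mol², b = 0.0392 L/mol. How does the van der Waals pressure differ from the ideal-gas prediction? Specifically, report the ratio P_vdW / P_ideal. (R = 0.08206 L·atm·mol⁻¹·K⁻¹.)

Ideal: P_ideal = nRT/V = (0.664)(0.08206)(461)/0.516 = 48.6800 atm
vdW: P = nRT/(V − nb) − a n²/V² = 25.1189/0.489971 − 0.996425/0.266256 = 51.2661 − 3.74236 = 47.5237 atm
Ratio = 47.5237/48.6800 = 0.9762

P_vdW / P_ideal ≈ 0.9762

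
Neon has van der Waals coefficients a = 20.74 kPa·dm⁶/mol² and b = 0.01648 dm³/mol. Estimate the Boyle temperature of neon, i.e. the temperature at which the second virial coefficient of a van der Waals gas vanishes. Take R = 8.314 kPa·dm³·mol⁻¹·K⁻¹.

For a van der Waals gas the second virial coefficient B₂ = b − a/(RT) vanishes at T_B = a/(Rb).
T_B = 20.74/(8.314×0.01648) = 20.74/0.13701 = 151.4 K

T_B ≈ 151.4 K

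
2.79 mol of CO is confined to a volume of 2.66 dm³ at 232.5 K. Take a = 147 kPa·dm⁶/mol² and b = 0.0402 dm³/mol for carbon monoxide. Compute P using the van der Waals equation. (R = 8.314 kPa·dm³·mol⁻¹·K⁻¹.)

P ≈ 1955 kPa

P = nRT/(V − nb) − a n²/V²
nRT/(V − nb) = (2.79)(8.314)(232.5)/(2.66 − 2.79×0.0402) = 5393.1/2.5478 = 2116.8 kPa
a n²/V² = (147)(2.79)²/(2.66)² = 161.72 kPa
P = 2116.8 − 161.72 = 1955 kPa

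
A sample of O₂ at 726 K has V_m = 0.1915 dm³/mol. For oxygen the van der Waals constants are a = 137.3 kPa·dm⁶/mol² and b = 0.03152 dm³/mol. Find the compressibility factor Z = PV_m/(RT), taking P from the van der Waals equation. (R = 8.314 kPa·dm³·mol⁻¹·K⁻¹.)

P = RT/(V_m − b) − a/V_m² = (8.314)(726)/(0.1915 − 0.03152) − 137.3/(0.1915)²
  = 6036.0/0.15998 − 3744.0 = 37730 − 3744.0 = 33986 kPa
Z = PV_m/(RT) = (33986)(0.1915)/((8.314)(726)) = 6508.3/6036.0 = 1.078

Z ≈ 1.078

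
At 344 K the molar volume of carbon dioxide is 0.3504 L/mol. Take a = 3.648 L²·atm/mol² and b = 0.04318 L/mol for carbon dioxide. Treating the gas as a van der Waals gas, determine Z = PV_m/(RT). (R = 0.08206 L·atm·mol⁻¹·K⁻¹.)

P = RT/(V_m − b) − a/V_m² = (0.08206)(344)/(0.3504 − 0.04318) − 3.648/(0.3504)²
  = 28.229/0.30722 − 29.712 = 91.885 − 29.712 = 62.173 atm
Z = PV_m/(RT) = (62.173)(0.3504)/((0.08206)(344)) = 21.785/28.229 = 0.7717

Z ≈ 0.7717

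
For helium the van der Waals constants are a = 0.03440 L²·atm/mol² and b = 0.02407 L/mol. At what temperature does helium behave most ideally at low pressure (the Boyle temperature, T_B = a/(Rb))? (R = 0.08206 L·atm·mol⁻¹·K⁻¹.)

For a van der Waals gas the second virial coefficient B₂ = b − a/(RT) vanishes at T_B = a/(Rb).
T_B = 0.03440/(0.08206×0.02407) = 0.03440/0.0019752 = 17.42 K

T_B ≈ 17.42 K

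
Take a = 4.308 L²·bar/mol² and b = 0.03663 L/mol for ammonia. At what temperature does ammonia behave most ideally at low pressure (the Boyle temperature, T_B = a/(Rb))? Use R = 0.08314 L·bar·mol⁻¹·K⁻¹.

For a van der Waals gas the second virial coefficient B₂ = b − a/(RT) vanishes at T_B = a/(Rb).
T_B = 4.308/(0.08314×0.03663) = 4.308/0.0030454 = 1415 K

T_B ≈ 1415 K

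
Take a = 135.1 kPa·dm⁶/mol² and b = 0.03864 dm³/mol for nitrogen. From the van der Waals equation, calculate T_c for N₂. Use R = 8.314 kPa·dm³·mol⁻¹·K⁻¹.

For a van der Waals gas, T_c = 8a/(27Rb).
T_c = 8×135.1/(27×8.314×0.03864) = 1080.8/8.6738 = 124.6 K

T_c ≈ 124.6 K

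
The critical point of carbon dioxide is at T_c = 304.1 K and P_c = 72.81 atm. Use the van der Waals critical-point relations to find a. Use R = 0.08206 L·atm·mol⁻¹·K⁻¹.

From T_c = 8a/(27Rb) and P_c = a/(27b²): a = 27 R² T_c²/(64 P_c).
a = 27×(0.08206)²×(304.1)²/(64×72.81) = 16814/4659.8 = 3.608 L²·atm/mol²

a ≈ 3.608 L²·atm/mol²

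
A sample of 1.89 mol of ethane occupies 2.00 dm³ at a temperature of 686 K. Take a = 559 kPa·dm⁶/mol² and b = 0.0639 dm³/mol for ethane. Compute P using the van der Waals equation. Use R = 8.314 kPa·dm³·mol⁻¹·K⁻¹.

P = nRT/(V − nb) − a n²/V²
nRT/(V − nb) = (1.89)(8.314)(686)/(2.00 − 1.89×0.0639) = 10779/1.8792 = 5736.0 kPa
a n²/V² = (559)(1.89)²/(2.00)² = 499.20 kPa
P = 5736.0 − 499.20 = 5237 kPa

P ≈ 5237 kPa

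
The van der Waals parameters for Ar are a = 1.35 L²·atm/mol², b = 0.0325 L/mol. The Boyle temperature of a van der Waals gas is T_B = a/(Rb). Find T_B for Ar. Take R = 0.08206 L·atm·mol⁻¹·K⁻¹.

T_B ≈ 506.2 K

For a van der Waals gas the second virial coefficient B₂ = b − a/(RT) vanishes at T_B = a/(Rb).
T_B = 1.35/(0.08206×0.0325) = 1.35/0.0026670 = 506.2 K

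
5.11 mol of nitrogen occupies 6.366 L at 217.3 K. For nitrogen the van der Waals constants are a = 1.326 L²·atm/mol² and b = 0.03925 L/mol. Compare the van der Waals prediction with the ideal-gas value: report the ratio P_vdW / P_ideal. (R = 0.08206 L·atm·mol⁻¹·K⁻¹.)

P_vdW / P_ideal ≈ 0.9728

Ideal: P_ideal = nRT/V = (5.11)(0.08206)(217.3)/6.366 = 14.3135 atm
vdW: P = nRT/(V − nb) − a n²/V² = 91.1197/6.16543 − 34.6246/40.5260 = 14.7791 − 0.854380 = 13.9247 atm
Ratio = 13.9247/14.3135 = 0.9728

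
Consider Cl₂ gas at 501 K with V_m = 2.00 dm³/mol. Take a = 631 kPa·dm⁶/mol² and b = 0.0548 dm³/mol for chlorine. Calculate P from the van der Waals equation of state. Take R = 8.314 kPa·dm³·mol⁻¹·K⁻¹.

P = RT/(V_m − b) − a/V_m²
RT/(V_m − b) = (8.314)(501)/(2.00 − 0.0548) = 4165.3/1.9452 = 2141.3 kPa
a/V_m² = 631/(2.00)² = 157.75 kPa
P = 2141.3 − 157.75 = 1984 kPa

P ≈ 1984 kPa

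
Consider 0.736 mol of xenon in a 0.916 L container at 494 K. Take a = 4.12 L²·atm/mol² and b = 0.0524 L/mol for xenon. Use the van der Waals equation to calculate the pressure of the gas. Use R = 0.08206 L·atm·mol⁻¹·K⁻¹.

P = nRT/(V − nb) − a n²/V²
nRT/(V − nb) = (0.736)(0.08206)(494)/(0.916 − 0.736×0.0524) = 29.836/0.87743 = 34.004 atm
a n²/V² = (4.12)(0.736)²/(0.916)² = 2.6599 atm
P = 34.004 − 2.6599 = 31.34 atm

P ≈ 31.34 atm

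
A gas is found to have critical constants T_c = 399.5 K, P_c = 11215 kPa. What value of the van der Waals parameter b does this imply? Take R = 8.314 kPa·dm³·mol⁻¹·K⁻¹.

b ≈ 0.03702 dm³/mol

From T_c = 8a/(27Rb) and P_c = a/(27b²): b = R T_c/(8 P_c).
b = (8.314)(399.5)/(8×11215) = 3321.4/89720 = 0.03702 dm³/mol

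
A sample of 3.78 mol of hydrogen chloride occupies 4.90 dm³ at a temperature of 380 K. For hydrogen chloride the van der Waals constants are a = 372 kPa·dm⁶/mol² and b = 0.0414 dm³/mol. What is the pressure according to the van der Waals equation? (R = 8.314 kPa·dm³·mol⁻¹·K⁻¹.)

P ≈ 2296 kPa

P = nRT/(V − nb) − a n²/V²
nRT/(V − nb) = (3.78)(8.314)(380)/(4.90 − 3.78×0.0414) = 11942/4.7435 = 2517.6 kPa
a n²/V² = (372)(3.78)²/(4.90)² = 221.38 kPa
P = 2517.6 − 221.38 = 2296 kPa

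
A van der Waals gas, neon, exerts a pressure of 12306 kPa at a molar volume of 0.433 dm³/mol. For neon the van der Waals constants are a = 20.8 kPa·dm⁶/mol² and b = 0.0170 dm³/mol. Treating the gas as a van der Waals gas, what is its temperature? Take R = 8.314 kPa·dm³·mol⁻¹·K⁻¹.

T = (P + a/V_m²)(V_m − b)/R
P + a/V_m² = 12306 + 20.8/(0.433)² = 12417 kPa
V_m − b = 0.433 − 0.0170 = 0.41600 dm³/mol
T = (12417)(0.41600)/8.314 = 621.3 K

T ≈ 621.3 K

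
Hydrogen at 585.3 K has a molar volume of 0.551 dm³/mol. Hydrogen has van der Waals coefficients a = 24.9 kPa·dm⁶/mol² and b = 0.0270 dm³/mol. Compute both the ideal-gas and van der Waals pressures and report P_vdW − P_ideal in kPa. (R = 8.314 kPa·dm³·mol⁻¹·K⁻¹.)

ΔP ≈ 373.0 kPa

Ideal: P_ideal = RT/V_m = (8.314)(585.3)/0.551 = 8831.55 kPa
vdW: P = RT/(V_m − b) − a/V_m² = 4866.18/0.524000 − 24.9/0.303601 = 9286.60 − 82.0155 = 9204.58 kPa
ΔP = 9204.58 − 8831.55 = 373.0 kPa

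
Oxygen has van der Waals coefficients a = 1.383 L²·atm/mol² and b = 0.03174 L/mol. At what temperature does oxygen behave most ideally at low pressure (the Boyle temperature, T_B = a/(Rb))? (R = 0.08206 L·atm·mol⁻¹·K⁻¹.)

T_B ≈ 531.0 K

For a van der Waals gas the second virial coefficient B₂ = b − a/(RT) vanishes at T_B = a/(Rb).
T_B = 1.383/(0.08206×0.03174) = 1.383/0.0026046 = 531.0 K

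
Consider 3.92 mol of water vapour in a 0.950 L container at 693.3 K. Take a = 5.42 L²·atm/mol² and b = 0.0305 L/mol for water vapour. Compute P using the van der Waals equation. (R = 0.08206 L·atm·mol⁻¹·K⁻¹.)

P = nRT/(V − nb) − a n²/V²
nRT/(V − nb) = (3.92)(0.08206)(693.3)/(0.950 − 3.92×0.0305) = 223.02/0.83044 = 268.56 atm
a n²/V² = (5.42)(3.92)²/(0.950)² = 92.284 atm
P = 268.56 − 92.284 = 176.3 atm

P ≈ 176.3 atm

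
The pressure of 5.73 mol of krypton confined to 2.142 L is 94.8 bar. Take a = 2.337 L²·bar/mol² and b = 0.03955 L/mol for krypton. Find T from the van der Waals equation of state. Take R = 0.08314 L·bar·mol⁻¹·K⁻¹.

T = (P + a n²/V²)(V − nb)/(nR)
P + a n²/V² = 94.8 + (2.337)(5.73)²/(2.142)² = 111.52 bar
V − nb = 2.142 − (5.73)(0.03955) = 1.9154 L
T = (111.52)(1.9154)/((5.73)(0.08314)) = 448.4 K

T ≈ 448.4 K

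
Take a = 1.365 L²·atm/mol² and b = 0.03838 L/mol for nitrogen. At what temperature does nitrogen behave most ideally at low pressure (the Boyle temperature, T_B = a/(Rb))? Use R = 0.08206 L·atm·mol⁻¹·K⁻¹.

T_B ≈ 433.4 K

For a van der Waals gas the second virial coefficient B₂ = b − a/(RT) vanishes at T_B = a/(Rb).
T_B = 1.365/(0.08206×0.03838) = 1.365/0.0031495 = 433.4 K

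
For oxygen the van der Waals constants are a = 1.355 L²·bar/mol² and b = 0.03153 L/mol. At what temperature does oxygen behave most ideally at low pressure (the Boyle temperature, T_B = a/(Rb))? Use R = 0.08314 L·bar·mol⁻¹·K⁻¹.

For a van der Waals gas the second virial coefficient B₂ = b − a/(RT) vanishes at T_B = a/(Rb).
T_B = 1.355/(0.08314×0.03153) = 1.355/0.0026214 = 516.9 K

T_B ≈ 516.9 K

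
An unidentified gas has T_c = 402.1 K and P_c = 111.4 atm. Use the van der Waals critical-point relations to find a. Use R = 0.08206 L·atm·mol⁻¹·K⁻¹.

a ≈ 4.123 L²·atm/mol²

From T_c = 8a/(27Rb) and P_c = a/(27b²): a = 27 R² T_c²/(64 P_c).
a = 27×(0.08206)²×(402.1)²/(64×111.4) = 29396/7129.6 = 4.123 L²·atm/mol²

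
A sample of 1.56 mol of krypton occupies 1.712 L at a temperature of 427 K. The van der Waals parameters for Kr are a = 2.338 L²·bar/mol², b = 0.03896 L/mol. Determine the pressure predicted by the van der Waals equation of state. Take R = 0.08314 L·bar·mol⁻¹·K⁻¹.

P = nRT/(V − nb) − a n²/V²
nRT/(V − nb) = (1.56)(0.08314)(427)/(1.712 − 1.56×0.03896) = 55.381/1.6512 = 33.540 bar
a n²/V² = (2.338)(1.56)²/(1.712)² = 1.9413 bar
P = 33.540 − 1.9413 = 31.60 bar

P ≈ 31.60 bar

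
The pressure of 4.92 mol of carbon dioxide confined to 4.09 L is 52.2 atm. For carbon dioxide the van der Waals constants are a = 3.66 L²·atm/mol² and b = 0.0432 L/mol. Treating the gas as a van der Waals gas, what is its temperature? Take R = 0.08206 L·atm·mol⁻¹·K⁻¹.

T ≈ 552.2 K

T = (P + a n²/V²)(V − nb)/(nR)
P + a n²/V² = 52.2 + (3.66)(4.92)²/(4.09)² = 57.496 atm
V − nb = 4.09 − (4.92)(0.0432) = 3.8775 L
T = (57.496)(3.8775)/((4.92)(0.08206)) = 552.2 K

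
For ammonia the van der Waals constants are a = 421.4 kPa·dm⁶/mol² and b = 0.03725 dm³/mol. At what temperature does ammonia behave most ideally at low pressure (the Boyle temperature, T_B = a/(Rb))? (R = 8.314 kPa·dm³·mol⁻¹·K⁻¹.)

T_B ≈ 1361 K

For a van der Waals gas the second virial coefficient B₂ = b − a/(RT) vanishes at T_B = a/(Rb).
T_B = 421.4/(8.314×0.03725) = 421.4/0.30970 = 1361 K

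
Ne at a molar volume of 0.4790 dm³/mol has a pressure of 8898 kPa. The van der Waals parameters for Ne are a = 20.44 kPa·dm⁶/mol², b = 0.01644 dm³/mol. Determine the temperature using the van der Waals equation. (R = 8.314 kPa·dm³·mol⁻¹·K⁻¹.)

T = (P + a/V_m²)(V_m − b)/R
P + a/V_m² = 8898 + 20.44/(0.4790)² = 8987.1 kPa
V_m − b = 0.4790 − 0.01644 = 0.46256 dm³/mol
T = (8987.1)(0.46256)/8.314 = 500.0 K

T ≈ 500.0 K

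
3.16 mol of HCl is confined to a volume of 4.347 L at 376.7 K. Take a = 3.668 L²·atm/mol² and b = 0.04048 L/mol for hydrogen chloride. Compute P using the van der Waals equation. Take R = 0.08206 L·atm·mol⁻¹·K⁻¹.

P = nRT/(V − nb) − a n²/V²
nRT/(V − nb) = (3.16)(0.08206)(376.7)/(4.347 − 3.16×0.04048) = 97.682/4.2191 = 23.152 atm
a n²/V² = (3.668)(3.16)²/(4.347)² = 1.9383 atm
P = 23.152 − 1.9383 = 21.21 atm

P ≈ 21.21 atm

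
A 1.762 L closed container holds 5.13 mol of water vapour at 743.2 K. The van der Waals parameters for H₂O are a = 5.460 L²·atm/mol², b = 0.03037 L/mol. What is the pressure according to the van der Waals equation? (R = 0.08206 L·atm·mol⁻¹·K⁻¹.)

P ≈ 148.5 atm

P = nRT/(V − nb) − a n²/V²
nRT/(V − nb) = (5.13)(0.08206)(743.2)/(1.762 − 5.13×0.03037) = 312.86/1.6062 = 194.78 atm
a n²/V² = (5.460)(5.13)²/(1.762)² = 46.282 atm
P = 194.78 − 46.282 = 148.5 atm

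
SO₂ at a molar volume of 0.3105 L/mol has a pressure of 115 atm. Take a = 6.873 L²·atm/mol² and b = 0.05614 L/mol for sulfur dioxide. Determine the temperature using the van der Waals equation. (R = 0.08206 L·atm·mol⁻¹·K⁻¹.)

T ≈ 577.4 K

T = (P + a/V_m²)(V_m − b)/R
P + a/V_m² = 115 + 6.873/(0.3105)² = 186.29 atm
V_m − b = 0.3105 − 0.05614 = 0.25436 L/mol
T = (186.29)(0.25436)/0.08206 = 577.4 K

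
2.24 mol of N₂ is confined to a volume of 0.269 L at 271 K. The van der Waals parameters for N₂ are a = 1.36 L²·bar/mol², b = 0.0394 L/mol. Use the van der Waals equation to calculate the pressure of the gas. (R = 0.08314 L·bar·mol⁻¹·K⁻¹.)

P ≈ 184.9 bar

P = nRT/(V − nb) − a n²/V²
nRT/(V − nb) = (2.24)(0.08314)(271)/(0.269 − 2.24×0.0394) = 50.469/0.18074 = 279.24 bar
a n²/V² = (1.36)(2.24)²/(0.269)² = 94.304 bar
P = 279.24 − 94.304 = 184.9 bar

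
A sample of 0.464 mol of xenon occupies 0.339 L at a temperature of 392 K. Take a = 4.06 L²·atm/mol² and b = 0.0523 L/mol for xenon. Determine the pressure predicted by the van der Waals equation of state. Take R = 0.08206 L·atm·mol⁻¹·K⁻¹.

P = nRT/(V − nb) − a n²/V²
nRT/(V − nb) = (0.464)(0.08206)(392)/(0.339 − 0.464×0.0523) = 14.926/0.31473 = 47.425 atm
a n²/V² = (4.06)(0.464)²/(0.339)² = 7.6061 atm
P = 47.425 − 7.6061 = 39.82 atm

P ≈ 39.82 atm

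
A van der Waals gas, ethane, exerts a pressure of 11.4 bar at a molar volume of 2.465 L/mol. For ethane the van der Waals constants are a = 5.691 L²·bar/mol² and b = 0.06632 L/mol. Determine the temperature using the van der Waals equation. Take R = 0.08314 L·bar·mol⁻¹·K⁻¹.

T = (P + a/V_m²)(V_m − b)/R
P + a/V_m² = 11.4 + 5.691/(2.465)² = 12.337 bar
V_m − b = 2.465 − 0.06632 = 2.3987 L/mol
T = (12.337)(2.3987)/0.08314 = 355.9 K

T ≈ 355.9 K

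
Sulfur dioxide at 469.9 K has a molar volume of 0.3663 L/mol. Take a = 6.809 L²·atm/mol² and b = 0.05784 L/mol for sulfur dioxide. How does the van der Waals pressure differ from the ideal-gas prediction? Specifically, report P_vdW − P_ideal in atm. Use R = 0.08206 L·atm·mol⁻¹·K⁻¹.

ΔP ≈ -31.01 atm

Ideal: P_ideal = RT/V_m = (0.08206)(469.9)/0.3663 = 105.269 atm
vdW: P = RT/(V_m − b) − a/V_m² = 38.5600/0.308460 − 6.809/0.134176 = 125.008 − 50.7468 = 74.261 atm
ΔP = 74.261 − 105.269 = -31.01 atm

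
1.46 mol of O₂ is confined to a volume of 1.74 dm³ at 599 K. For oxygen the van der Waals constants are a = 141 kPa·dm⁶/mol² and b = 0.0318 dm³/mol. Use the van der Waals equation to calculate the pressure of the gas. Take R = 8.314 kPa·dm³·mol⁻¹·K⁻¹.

P ≈ 4194 kPa

P = nRT/(V − nb) − a n²/V²
nRT/(V − nb) = (1.46)(8.314)(599)/(1.74 − 1.46×0.0318) = 7270.9/1.6936 = 4293.2 kPa
a n²/V² = (141)(1.46)²/(1.74)² = 99.272 kPa
P = 4293.2 − 99.272 = 4194 kPa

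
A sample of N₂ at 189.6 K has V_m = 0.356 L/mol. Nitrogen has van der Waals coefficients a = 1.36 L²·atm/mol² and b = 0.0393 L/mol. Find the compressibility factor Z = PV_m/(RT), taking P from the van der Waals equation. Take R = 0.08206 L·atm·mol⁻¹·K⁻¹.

P = RT/(V_m − b) − a/V_m² = (0.08206)(189.6)/(0.356 − 0.0393) − 1.36/(0.356)²
  = 15.559/0.31670 − 10.731 = 49.129 − 10.731 = 38.398 atm
Z = PV_m/(RT) = (38.398)(0.356)/((0.08206)(189.6)) = 13.670/15.559 = 0.8786

Z ≈ 0.8786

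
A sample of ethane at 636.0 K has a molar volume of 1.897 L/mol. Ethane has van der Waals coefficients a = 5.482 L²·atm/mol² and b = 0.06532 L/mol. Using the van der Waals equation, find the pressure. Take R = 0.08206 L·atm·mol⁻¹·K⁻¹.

P ≈ 26.97 atm

P = RT/(V_m − b) − a/V_m²
RT/(V_m − b) = (0.08206)(636.0)/(1.897 − 0.06532) = 52.190/1.8317 = 28.493 atm
a/V_m² = 5.482/(1.897)² = 1.5234 atm
P = 28.493 − 1.5234 = 26.97 atm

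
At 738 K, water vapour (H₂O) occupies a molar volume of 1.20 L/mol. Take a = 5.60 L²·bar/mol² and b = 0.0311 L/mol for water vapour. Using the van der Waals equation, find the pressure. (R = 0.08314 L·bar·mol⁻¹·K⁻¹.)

P ≈ 48.60 bar

P = RT/(V_m − b) − a/V_m²
RT/(V_m − b) = (0.08314)(738)/(1.20 − 0.0311) = 61.357/1.1689 = 52.491 bar
a/V_m² = 5.60/(1.20)² = 3.8889 bar
P = 52.491 − 3.8889 = 48.60 bar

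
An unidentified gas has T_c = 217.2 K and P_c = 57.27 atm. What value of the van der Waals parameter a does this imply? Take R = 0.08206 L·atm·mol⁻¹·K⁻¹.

From T_c = 8a/(27Rb) and P_c = a/(27b²): a = 27 R² T_c²/(64 P_c).
a = 27×(0.08206)²×(217.2)²/(64×57.27) = 8577.2/3665.3 = 2.340 L²·atm/mol²

a ≈ 2.340 L²·atm/mol²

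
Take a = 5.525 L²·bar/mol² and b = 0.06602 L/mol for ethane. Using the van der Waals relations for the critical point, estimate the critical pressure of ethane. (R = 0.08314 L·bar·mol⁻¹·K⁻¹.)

For a van der Waals gas, P_c = a/(27b²).
P_c = 5.525/(27×(0.06602)²) = 5.525/0.11768 = 46.95 bar

P_c ≈ 46.95 bar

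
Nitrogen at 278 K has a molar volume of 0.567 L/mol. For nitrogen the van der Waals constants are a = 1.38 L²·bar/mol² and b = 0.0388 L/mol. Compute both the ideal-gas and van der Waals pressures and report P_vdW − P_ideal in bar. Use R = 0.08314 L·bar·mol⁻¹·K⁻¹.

ΔP ≈ -1.298 bar

Ideal: P_ideal = RT/V_m = (0.08314)(278)/0.567 = 40.7635 bar
vdW: P = RT/(V_m − b) − a/V_m² = 23.1129/0.528200 − 1.38/0.321489 = 43.7579 − 4.29253 = 39.4654 bar
ΔP = 39.4654 − 40.7635 = -1.298 bar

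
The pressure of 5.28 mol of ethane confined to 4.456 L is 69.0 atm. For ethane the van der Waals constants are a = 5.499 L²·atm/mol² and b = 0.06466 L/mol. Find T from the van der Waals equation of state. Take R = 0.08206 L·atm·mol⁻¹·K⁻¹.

T = (P + a n²/V²)(V − nb)/(nR)
P + a n²/V² = 69.0 + (5.499)(5.28)²/(4.456)² = 76.721 atm
V − nb = 4.456 − (5.28)(0.06466) = 4.1146 L
T = (76.721)(4.1146)/((5.28)(0.08206)) = 728.6 K

T ≈ 728.6 K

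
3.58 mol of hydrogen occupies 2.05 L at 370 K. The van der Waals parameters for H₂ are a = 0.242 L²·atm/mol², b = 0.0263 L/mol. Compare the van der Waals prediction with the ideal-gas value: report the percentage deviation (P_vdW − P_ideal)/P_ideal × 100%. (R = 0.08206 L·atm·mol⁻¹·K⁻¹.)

Ideal: P_ideal = nRT/V = (3.58)(0.08206)(370)/2.05 = 53.0228 atm
vdW: P = nRT/(V − nb) − a n²/V² = 108.697/1.95585 − 3.10157/4.20250 = 55.5753 − 0.738030 = 54.8373 atm
% deviation = (54.8373 − 53.0228)/53.0228 × 100% = 3.42%

3.42 %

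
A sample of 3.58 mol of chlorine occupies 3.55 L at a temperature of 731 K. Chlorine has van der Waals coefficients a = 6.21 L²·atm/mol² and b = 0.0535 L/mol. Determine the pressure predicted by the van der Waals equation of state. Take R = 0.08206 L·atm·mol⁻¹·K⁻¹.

P ≈ 57.63 atm

P = nRT/(V − nb) − a n²/V²
nRT/(V − nb) = (3.58)(0.08206)(731)/(3.55 − 3.58×0.0535) = 214.75/3.3585 = 63.942 atm
a n²/V² = (6.21)(3.58)²/(3.55)² = 6.3154 atm
P = 63.942 − 6.3154 = 57.63 atm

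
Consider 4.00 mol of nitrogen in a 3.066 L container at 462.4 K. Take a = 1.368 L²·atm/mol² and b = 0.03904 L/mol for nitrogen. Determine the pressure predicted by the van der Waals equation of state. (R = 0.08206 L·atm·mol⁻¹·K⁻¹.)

P ≈ 49.83 atm

P = nRT/(V − nb) − a n²/V²
nRT/(V − nb) = (4.00)(0.08206)(462.4)/(3.066 − 4.00×0.03904) = 151.78/2.9098 = 52.162 atm
a n²/V² = (1.368)(4.00)²/(3.066)² = 2.3284 atm
P = 52.162 − 2.3284 = 49.83 atm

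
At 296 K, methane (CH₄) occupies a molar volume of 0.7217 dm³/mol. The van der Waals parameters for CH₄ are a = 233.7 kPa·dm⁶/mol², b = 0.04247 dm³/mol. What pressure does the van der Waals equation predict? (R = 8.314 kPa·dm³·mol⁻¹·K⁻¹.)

P = RT/(V_m − b) − a/V_m²
RT/(V_m − b) = (8.314)(296)/(0.7217 − 0.04247) = 2460.9/0.67923 = 3623.1 kPa
a/V_m² = 233.7/(0.7217)² = 448.69 kPa
P = 3623.1 − 448.69 = 3174 kPa

P ≈ 3174 kPa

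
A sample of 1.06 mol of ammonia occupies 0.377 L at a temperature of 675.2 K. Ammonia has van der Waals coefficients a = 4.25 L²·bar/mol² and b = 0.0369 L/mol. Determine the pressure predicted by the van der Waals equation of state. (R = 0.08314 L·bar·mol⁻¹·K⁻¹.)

P ≈ 142.5 bar

P = nRT/(V − nb) − a n²/V²
nRT/(V − nb) = (1.06)(0.08314)(675.2)/(0.377 − 1.06×0.0369) = 59.504/0.33789 = 176.10 bar
a n²/V² = (4.25)(1.06)²/(0.377)² = 33.598 bar
P = 176.10 − 33.598 = 142.5 bar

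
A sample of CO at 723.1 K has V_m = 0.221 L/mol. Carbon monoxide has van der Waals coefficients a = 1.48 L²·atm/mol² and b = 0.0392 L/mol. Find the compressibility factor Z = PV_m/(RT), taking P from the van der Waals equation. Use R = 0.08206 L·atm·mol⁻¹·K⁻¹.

Z ≈ 1.103

P = RT/(V_m − b) − a/V_m² = (0.08206)(723.1)/(0.221 − 0.0392) − 1.48/(0.221)²
  = 59.338/0.18180 − 30.302 = 326.39 − 30.302 = 296.09 atm
Z = PV_m/(RT) = (296.09)(0.221)/((0.08206)(723.1)) = 65.436/59.338 = 1.103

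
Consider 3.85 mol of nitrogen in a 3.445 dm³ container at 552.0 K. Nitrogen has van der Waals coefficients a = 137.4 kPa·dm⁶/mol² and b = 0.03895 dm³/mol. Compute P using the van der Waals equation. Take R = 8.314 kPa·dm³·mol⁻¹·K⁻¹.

P = nRT/(V − nb) − a n²/V²
nRT/(V − nb) = (3.85)(8.314)(552.0)/(3.445 − 3.85×0.03895) = 17669/3.2950 = 5362.4 kPa
a n²/V² = (137.4)(3.85)²/(3.445)² = 171.60 kPa
P = 5362.4 − 171.60 = 5191 kPa

P ≈ 5191 kPa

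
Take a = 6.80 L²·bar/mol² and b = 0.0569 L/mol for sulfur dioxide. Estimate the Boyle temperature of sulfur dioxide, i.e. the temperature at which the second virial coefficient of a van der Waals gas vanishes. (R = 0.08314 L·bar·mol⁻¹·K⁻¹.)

For a van der Waals gas the second virial coefficient B₂ = b − a/(RT) vanishes at T_B = a/(Rb).
T_B = 6.80/(0.08314×0.0569) = 6.80/0.0047307 = 1437 K

T_B ≈ 1437 K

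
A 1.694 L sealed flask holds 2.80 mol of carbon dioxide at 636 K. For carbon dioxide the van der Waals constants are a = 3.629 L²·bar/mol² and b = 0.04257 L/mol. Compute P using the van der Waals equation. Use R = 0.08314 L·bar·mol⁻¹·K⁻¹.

P = nRT/(V − nb) − a n²/V²
nRT/(V − nb) = (2.80)(0.08314)(636)/(1.694 − 2.80×0.04257) = 148.06/1.5748 = 94.018 bar
a n²/V² = (3.629)(2.80)²/(1.694)² = 9.9146 bar
P = 94.018 − 9.9146 = 84.10 bar

P ≈ 84.10 bar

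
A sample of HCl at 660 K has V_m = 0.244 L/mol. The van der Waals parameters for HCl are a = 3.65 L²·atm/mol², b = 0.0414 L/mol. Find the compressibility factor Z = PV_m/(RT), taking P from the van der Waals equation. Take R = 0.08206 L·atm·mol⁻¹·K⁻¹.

P = RT/(V_m − b) − a/V_m² = (0.08206)(660)/(0.244 − 0.0414) − 3.65/(0.244)²
  = 54.160/0.20260 − 61.307 = 267.32 − 61.307 = 206.01 atm
Z = PV_m/(RT) = (206.01)(0.244)/((0.08206)(660)) = 50.266/54.160 = 0.9281

Z ≈ 0.9281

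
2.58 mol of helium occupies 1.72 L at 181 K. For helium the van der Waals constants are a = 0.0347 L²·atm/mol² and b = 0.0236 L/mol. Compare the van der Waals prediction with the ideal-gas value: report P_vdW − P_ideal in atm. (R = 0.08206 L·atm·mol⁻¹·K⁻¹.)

ΔP ≈ 0.740 atm

Ideal: P_ideal = nRT/V = (2.58)(0.08206)(181)/1.72 = 22.2793 atm
vdW: P = nRT/(V − nb) − a n²/V² = 38.3204/1.65911 − 0.230977/2.95840 = 23.0970 − 0.0780750 = 23.0189 atm
ΔP = 23.0189 − 22.2793 = 0.740 atm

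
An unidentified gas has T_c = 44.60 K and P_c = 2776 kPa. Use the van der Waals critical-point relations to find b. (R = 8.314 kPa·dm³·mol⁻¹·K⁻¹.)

b ≈ 0.01670 dm³/mol

From T_c = 8a/(27Rb) and P_c = a/(27b²): b = R T_c/(8 P_c).
b = (8.314)(44.60)/(8×2776) = 370.80/22208 = 0.01670 dm³/mol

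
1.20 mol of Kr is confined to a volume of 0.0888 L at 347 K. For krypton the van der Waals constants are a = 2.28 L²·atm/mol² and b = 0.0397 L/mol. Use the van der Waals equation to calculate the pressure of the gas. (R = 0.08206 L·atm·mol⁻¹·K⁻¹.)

P = nRT/(V − nb) − a n²/V²
nRT/(V − nb) = (1.20)(0.08206)(347)/(0.0888 − 1.20×0.0397) = 34.170/0.041160 = 830.17 atm
a n²/V² = (2.28)(1.20)²/(0.0888)² = 416.36 atm
P = 830.17 − 416.36 = 413.8 atm

P ≈ 413.8 atm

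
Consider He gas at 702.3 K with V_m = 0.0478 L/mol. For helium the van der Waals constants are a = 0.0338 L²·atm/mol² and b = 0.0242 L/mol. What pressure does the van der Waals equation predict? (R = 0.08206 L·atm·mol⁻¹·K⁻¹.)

P = RT/(V_m − b) − a/V_m²
RT/(V_m − b) = (0.08206)(702.3)/(0.0478 − 0.0242) = 57.631/0.023600 = 2442.0 atm
a/V_m² = 0.0338/(0.0478)² = 14.793 atm
P = 2442.0 − 14.793 = 2427 atm

P ≈ 2427 atm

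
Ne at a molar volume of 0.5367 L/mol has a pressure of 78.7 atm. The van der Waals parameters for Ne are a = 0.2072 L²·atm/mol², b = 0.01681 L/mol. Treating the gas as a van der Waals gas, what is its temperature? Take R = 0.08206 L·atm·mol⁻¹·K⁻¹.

T ≈ 503.2 K

T = (P + a/V_m²)(V_m − b)/R
P + a/V_m² = 78.7 + 0.2072/(0.5367)² = 79.419 atm
V_m − b = 0.5367 − 0.01681 = 0.51989 L/mol
T = (79.419)(0.51989)/0.08206 = 503.2 K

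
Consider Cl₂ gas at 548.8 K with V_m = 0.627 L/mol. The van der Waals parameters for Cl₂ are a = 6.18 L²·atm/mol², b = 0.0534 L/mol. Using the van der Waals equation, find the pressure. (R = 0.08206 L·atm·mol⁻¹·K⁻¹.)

P ≈ 62.79 atm

P = RT/(V_m − b) − a/V_m²
RT/(V_m − b) = (0.08206)(548.8)/(0.627 − 0.0534) = 45.035/0.57360 = 78.513 atm
a/V_m² = 6.18/(0.627)² = 15.720 atm
P = 78.513 − 15.720 = 62.79 atm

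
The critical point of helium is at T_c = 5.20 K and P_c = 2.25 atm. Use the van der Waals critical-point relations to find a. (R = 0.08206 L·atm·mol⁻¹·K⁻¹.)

a ≈ 0.03414 L²·atm/mol²

From T_c = 8a/(27Rb) and P_c = a/(27b²): a = 27 R² T_c²/(64 P_c).
a = 27×(0.08206)²×(5.20)²/(64×2.25) = 4.9162/144.00 = 0.03414 L²·atm/mol²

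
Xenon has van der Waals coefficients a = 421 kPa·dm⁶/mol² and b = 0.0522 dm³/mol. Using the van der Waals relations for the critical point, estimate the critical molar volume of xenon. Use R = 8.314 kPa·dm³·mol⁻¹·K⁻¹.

V_m,c ≈ 0.1566 dm³/mol

For a van der Waals gas, V_m,c = 3b.
V_m,c = 3×0.0522 = 0.1566 dm³/mol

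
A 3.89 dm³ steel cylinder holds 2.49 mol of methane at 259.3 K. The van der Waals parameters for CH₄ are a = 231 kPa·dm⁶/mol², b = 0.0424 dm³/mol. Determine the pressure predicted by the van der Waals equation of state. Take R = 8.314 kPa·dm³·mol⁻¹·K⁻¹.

P ≈ 1324 kPa

P = nRT/(V − nb) − a n²/V²
nRT/(V − nb) = (2.49)(8.314)(259.3)/(3.89 − 2.49×0.0424) = 5368.0/3.7844 = 1418.5 kPa
a n²/V² = (231)(2.49)²/(3.89)² = 94.648 kPa
P = 1418.5 − 94.648 = 1324 kPa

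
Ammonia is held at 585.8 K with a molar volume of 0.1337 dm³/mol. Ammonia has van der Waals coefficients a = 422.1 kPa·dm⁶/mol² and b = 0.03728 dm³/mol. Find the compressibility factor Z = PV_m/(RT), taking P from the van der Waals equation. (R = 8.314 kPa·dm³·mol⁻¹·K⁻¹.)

Z ≈ 0.7384

P = RT/(V_m − b) − a/V_m² = (8.314)(585.8)/(0.1337 − 0.03728) − 422.1/(0.1337)²
  = 4870.3/0.096420 − 23613 = 50511 − 23613 = 26898 kPa
Z = PV_m/(RT) = (26898)(0.1337)/((8.314)(585.8)) = 3596.3/4870.3 = 0.7384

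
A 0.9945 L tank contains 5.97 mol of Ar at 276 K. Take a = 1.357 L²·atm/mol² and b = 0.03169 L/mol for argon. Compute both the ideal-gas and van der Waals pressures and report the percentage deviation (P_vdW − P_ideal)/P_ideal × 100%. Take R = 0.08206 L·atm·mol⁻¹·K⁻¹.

-12.47 %

Ideal: P_ideal = nRT/V = (5.97)(0.08206)(276)/0.9945 = 135.960 atm
vdW: P = nRT/(V − nb) − a n²/V² = 135.212/0.805311 − 48.3647/0.989030 = 167.900 − 48.9011 = 118.999 atm
% deviation = (118.999 − 135.960)/135.960 × 100% = -12.47%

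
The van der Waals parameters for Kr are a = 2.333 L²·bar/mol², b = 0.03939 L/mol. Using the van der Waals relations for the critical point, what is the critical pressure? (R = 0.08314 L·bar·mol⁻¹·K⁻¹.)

P_c ≈ 55.69 bar

For a van der Waals gas, P_c = a/(27b²).
P_c = 2.333/(27×(0.03939)²) = 2.333/0.041892 = 55.69 bar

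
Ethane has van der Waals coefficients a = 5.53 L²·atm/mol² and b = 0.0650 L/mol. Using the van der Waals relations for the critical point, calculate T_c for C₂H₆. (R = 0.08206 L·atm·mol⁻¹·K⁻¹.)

T_c ≈ 307.2 K

For a van der Waals gas, T_c = 8a/(27Rb).
T_c = 8×5.53/(27×0.08206×0.0650) = 44.240/0.14402 = 307.2 K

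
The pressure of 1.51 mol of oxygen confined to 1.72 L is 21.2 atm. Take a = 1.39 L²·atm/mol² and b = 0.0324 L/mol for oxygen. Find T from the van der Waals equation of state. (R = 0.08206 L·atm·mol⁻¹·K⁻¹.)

T ≈ 300.4 K

T = (P + a n²/V²)(V − nb)/(nR)
P + a n²/V² = 21.2 + (1.39)(1.51)²/(1.72)² = 22.271 atm
V − nb = 1.72 − (1.51)(0.0324) = 1.6711 L
T = (22.271)(1.6711)/((1.51)(0.08206)) = 300.4 K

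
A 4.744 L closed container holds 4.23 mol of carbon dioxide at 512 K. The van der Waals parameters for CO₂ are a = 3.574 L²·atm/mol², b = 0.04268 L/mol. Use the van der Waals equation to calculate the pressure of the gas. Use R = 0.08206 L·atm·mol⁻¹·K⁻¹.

P = nRT/(V − nb) − a n²/V²
nRT/(V − nb) = (4.23)(0.08206)(512)/(4.744 − 4.23×0.04268) = 177.72/4.5635 = 38.944 atm
a n²/V² = (3.574)(4.23)²/(4.744)² = 2.8415 atm
P = 38.944 − 2.8415 = 36.10 atm

P ≈ 36.10 atm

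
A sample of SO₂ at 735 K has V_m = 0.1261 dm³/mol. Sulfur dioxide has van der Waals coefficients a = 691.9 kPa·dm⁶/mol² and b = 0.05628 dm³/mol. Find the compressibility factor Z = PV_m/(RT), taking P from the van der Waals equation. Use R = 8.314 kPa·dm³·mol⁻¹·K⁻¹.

Z ≈ 0.9082

P = RT/(V_m − b) − a/V_m² = (8.314)(735)/(0.1261 − 0.05628) − 691.9/(0.1261)²
  = 6110.8/0.069820 − 43512 = 87522 − 43512 = 44010 kPa
Z = PV_m/(RT) = (44010)(0.1261)/((8.314)(735)) = 5549.7/6110.8 = 0.9082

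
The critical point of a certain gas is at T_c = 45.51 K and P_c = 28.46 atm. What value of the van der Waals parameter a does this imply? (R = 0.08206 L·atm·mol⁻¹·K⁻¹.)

From T_c = 8a/(27Rb) and P_c = a/(27b²): a = 27 R² T_c²/(64 P_c).
a = 27×(0.08206)²×(45.51)²/(64×28.46) = 376.57/1821.4 = 0.2067 L²·atm/mol²

a ≈ 0.2067 L²·atm/mol²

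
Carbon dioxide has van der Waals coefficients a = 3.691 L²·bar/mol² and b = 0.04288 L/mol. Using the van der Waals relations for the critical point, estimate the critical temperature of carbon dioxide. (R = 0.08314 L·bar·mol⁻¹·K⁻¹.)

T_c ≈ 306.8 K

For a van der Waals gas, T_c = 8a/(27Rb).
T_c = 8×3.691/(27×0.08314×0.04288) = 29.528/0.096256 = 306.8 K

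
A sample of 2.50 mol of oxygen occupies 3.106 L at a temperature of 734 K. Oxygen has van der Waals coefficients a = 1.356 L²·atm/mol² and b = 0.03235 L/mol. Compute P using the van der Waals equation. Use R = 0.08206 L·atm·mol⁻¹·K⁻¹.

P = nRT/(V − nb) − a n²/V²
nRT/(V − nb) = (2.50)(0.08206)(734)/(3.106 − 2.50×0.03235) = 150.58/3.0251 = 49.777 atm
a n²/V² = (1.356)(2.50)²/(3.106)² = 0.87849 atm
P = 49.777 − 0.87849 = 48.90 atm

P ≈ 48.90 atm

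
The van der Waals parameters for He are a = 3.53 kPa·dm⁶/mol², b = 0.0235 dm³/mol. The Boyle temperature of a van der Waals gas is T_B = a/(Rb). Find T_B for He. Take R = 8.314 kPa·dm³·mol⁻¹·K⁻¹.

For a van der Waals gas the second virial coefficient B₂ = b − a/(RT) vanishes at T_B = a/(Rb).
T_B = 3.53/(8.314×0.0235) = 3.53/0.19538 = 18.07 K

T_B ≈ 18.07 K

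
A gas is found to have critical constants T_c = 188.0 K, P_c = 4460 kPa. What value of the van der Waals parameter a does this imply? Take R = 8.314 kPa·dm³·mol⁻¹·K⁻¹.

From T_c = 8a/(27Rb) and P_c = a/(27b²): a = 27 R² T_c²/(64 P_c).
a = 27×(8.314)²×(188.0)²/(64×4460) = 65962864/285440 = 231.1 kPa·dm⁶/mol²

a ≈ 231.1 kPa·dm⁶/mol²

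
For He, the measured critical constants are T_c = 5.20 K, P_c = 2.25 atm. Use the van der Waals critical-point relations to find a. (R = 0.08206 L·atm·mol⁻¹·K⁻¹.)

a ≈ 0.03414 L²·atm/mol²

From T_c = 8a/(27Rb) and P_c = a/(27b²): a = 27 R² T_c²/(64 P_c).
a = 27×(0.08206)²×(5.20)²/(64×2.25) = 4.9162/144.00 = 0.03414 L²·atm/mol²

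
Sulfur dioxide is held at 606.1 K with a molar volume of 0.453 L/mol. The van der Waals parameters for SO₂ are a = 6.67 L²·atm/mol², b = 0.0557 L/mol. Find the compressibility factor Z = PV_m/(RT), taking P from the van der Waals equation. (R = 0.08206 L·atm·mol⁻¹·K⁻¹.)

P = RT/(V_m − b) − a/V_m² = (0.08206)(606.1)/(0.453 − 0.0557) − 6.67/(0.453)²
  = 49.737/0.39730 − 32.503 = 125.19 − 32.503 = 92.69 atm
Z = PV_m/(RT) = (92.69)(0.453)/((0.08206)(606.1)) = 41.989/49.737 = 0.8442

Z ≈ 0.8442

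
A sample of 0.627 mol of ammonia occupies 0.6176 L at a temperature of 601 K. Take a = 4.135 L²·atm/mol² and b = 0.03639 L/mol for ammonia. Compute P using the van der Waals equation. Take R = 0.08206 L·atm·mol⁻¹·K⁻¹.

P = nRT/(V − nb) − a n²/V²
nRT/(V − nb) = (0.627)(0.08206)(601)/(0.6176 − 0.627×0.03639) = 30.922/0.59478 = 51.989 atm
a n²/V² = (4.135)(0.627)²/(0.6176)² = 4.2618 atm
P = 51.989 − 4.2618 = 47.73 atm

P ≈ 47.73 atm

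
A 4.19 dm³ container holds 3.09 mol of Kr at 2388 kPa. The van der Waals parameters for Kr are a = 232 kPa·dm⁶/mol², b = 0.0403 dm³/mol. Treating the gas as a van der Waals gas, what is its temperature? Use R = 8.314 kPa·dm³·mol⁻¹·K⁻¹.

T ≈ 397.9 K

T = (P + a n²/V²)(V − nb)/(nR)
P + a n²/V² = 2388 + (232)(3.09)²/(4.19)² = 2514.2 kPa
V − nb = 4.19 − (3.09)(0.0403) = 4.0655 dm³
T = (2514.2)(4.0655)/((3.09)(8.314)) = 397.9 K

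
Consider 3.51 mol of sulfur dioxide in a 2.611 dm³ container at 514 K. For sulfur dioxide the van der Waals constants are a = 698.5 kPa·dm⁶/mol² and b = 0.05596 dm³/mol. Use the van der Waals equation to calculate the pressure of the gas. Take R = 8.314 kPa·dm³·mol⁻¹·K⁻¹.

P ≈ 4950 kPa

P = nRT/(V − nb) − a n²/V²
nRT/(V − nb) = (3.51)(8.314)(514)/(2.611 − 3.51×0.05596) = 15000/2.4146 = 6212.2 kPa
a n²/V² = (698.5)(3.51)²/(2.611)² = 1262.3 kPa
P = 6212.2 − 1262.3 = 4950 kPa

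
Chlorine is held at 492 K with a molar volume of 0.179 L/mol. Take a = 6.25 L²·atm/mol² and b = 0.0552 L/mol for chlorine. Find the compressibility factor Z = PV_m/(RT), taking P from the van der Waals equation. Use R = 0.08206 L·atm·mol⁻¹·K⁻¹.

Z ≈ 0.5811

P = RT/(V_m − b) − a/V_m² = (0.08206)(492)/(0.179 − 0.0552) − 6.25/(0.179)²
  = 40.374/0.12380 − 195.06 = 326.12 − 195.06 = 131.06 atm
Z = PV_m/(RT) = (131.06)(0.179)/((0.08206)(492)) = 23.460/40.374 = 0.5811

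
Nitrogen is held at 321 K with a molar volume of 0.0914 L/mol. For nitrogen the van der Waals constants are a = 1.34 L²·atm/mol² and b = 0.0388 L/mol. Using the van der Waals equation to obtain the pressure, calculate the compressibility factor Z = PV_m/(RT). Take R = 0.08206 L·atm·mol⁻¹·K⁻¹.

Z ≈ 1.181

P = RT/(V_m − b) − a/V_m² = (0.08206)(321)/(0.0914 − 0.0388) − 1.34/(0.0914)²
  = 26.341/0.052600 − 160.40 = 500.78 − 160.40 = 340.38 atm
Z = PV_m/(RT) = (340.38)(0.0914)/((0.08206)(321)) = 31.111/26.341 = 1.181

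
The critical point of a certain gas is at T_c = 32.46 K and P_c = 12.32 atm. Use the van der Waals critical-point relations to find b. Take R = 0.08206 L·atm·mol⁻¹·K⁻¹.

b ≈ 0.02703 L/mol

From T_c = 8a/(27Rb) and P_c = a/(27b²): b = R T_c/(8 P_c).
b = (0.08206)(32.46)/(8×12.32) = 2.6637/98.560 = 0.02703 L/mol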